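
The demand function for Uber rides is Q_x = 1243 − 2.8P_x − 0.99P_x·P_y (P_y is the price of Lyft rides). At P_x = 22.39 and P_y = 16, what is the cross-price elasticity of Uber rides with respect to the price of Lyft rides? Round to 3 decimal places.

-0.430

At P_x = 22.39 and P_y = 16: Q_x = 825.650.
∂Q_x/∂P_y = -0.99P_x = -0.99(22.39) = -22.1661.
ε = (∂Q_x/∂P_y)(P_y/Q_x) = -22.1661 × (16/825.650) ≈ -0.430.
ε < 0: complements.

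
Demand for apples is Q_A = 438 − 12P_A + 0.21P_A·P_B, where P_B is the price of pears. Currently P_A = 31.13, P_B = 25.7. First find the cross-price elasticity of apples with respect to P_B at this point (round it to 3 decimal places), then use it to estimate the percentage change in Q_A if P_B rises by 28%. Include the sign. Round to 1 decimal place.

At P_A = 31.13, P_B = 25.7: Q_A = 232.449.
∂Q_A/∂P_B = 0.21P_A = 6.5373.
ε = (∂Q_A/∂P_B)(P_B/Q_A) = 6.5373 × 25.7/232.449 ≈ 0.723.
%ΔQ_A ≈ ε × %ΔP_B = 0.723 × (28%) = 20.2%.

20.2%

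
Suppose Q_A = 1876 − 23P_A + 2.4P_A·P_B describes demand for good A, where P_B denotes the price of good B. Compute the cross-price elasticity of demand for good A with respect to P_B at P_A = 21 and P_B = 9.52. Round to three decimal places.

0.256

At P_A = 21 and P_B = 9.52: Q_A = 1872.808.
∂Q_A/∂P_B = 2.4P_A = 2.4(21) = 50.4000.
ε = (∂Q_A/∂P_B)(P_B/Q_A) = 50.4000 × (9.52/1872.808) ≈ 0.256.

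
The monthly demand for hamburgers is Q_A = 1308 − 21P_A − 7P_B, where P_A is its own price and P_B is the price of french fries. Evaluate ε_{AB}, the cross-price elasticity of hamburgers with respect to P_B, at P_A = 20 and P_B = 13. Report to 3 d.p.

At P_A = 20 and P_B = 13: Q_A = 797.
∂Q_A/∂P_B = -7.
ε = (∂Q_A/∂P_B)(P_B/Q_A) = -7 × (13/797) ≈ -0.114.
Since ε < 0, hamburgers and french fries are complements.

-0.114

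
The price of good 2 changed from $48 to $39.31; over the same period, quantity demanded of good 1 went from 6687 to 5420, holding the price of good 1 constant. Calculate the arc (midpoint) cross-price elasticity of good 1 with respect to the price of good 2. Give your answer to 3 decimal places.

ΔQ_1 = 5420 − 6687 = -1267; ΔP_2 = 39.31 − 48 = -8.69.
Midpoints: Q̄_1 = 6053.5, P̄_2 = 43.66.
ε = (ΔQ_1/Q̄_1)/(ΔP_2/P̄_2) = (-1267/6053.5)/(-8.69/43.66) ≈ 1.051.

1.051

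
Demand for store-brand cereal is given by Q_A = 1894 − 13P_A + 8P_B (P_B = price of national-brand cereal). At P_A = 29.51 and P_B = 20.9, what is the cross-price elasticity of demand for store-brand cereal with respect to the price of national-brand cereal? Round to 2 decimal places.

0.10

At P_A = 29.51 and P_B = 20.9: Q_A = 1677.57.
∂Q_A/∂P_B = 8.
ε = (∂Q_A/∂P_B)(P_B/Q_A) = 8 × (20.9/1677.57) ≈ 0.10.
Since ε > 0, store-brand cereal and national-brand cereal are substitutes.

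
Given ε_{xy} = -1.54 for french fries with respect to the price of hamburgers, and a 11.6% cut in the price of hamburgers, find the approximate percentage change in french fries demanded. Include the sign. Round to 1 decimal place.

%ΔQ ≈ ε × %ΔP of hamburgers = -1.54 × (-11.6%) = 17.9%.

17.9%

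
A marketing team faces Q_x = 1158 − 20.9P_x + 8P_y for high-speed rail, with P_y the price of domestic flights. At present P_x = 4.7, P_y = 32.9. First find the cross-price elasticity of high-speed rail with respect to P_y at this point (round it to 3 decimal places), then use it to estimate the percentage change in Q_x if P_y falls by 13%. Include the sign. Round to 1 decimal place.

At P_x = 4.7, P_y = 32.9: Q_x = 1322.97.
∂Q_x/∂P_y = 8.
ε = (∂Q_x/∂P_y)(P_y/Q_x) = 8.0000 × 32.9/1322.97 ≈ 0.199.
%ΔQ_x ≈ ε × %ΔP_y = 0.199 × (-13%) = -2.6%.

-2.6%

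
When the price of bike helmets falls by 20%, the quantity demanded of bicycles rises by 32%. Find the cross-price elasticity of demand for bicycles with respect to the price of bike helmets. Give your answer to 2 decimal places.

-1.60

ε = (%ΔQ of bicycles) / (%ΔP of bike helmets) = (32%) / (-20%) ≈ -1.60.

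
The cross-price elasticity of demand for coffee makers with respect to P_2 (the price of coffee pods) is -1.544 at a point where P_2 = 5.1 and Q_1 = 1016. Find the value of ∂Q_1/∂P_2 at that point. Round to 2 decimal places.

-307.59

ε = (∂Q_1/∂P_2)·(P_2/Q_1) ⇒ ∂Q_1/∂P_2 = ε·Q_1/P_2 = -1.544 × 1016/5.1 ≈ -307.59.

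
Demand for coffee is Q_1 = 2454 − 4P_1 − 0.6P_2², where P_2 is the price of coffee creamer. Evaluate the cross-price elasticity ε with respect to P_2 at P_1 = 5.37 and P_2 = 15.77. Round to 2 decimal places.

-0.13

At P_1 = 5.37 and P_2 = 15.77: Q_1 = 2283.304.
∂Q_1/∂P_2 = -1.2P_2 = -1.2(15.77) = -18.9240.
ε = (∂Q_1/∂P_2)(P_2/Q_1) = -18.9240 × (15.77/2283.304) ≈ -0.13.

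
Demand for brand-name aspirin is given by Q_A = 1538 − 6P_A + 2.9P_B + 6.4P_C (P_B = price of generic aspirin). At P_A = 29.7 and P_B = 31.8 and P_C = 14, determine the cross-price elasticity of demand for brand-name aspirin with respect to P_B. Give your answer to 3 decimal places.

At P_A = 29.7 and P_B = 31.8 and P_C = 14: Q_A = 1541.62.
∂Q_A/∂P_B = 2.9.
ε = (∂Q_A/∂P_B)(P_B/Q_A) = 2.9 × (31.8/1541.62) ≈ 0.060.

0.060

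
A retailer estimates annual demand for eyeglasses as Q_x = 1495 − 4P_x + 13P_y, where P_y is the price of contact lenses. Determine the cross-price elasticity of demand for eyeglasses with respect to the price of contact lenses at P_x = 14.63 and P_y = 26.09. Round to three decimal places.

At P_x = 14.63 and P_y = 26.09: Q_x = 1775.65.
∂Q_x/∂P_y = 13.
ε = (∂Q_x/∂P_y)(P_y/Q_x) = 13 × (26.09/1775.65) ≈ 0.191.

0.191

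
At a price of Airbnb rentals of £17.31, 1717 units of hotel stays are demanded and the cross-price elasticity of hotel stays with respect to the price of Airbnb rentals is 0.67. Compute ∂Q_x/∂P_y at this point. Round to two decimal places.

ε = (∂Q_x/∂P_y)·(P_y/Q_x) ⇒ ∂Q_x/∂P_y = ε·Q_x/P_y = 0.67 × 1717/17.31 ≈ 66.46.

66.46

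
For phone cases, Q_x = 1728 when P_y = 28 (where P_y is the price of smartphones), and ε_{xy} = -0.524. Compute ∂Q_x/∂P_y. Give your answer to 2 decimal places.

-32.34

ε = (∂Q_x/∂P_y)·(P_y/Q_x) ⇒ ∂Q_x/∂P_y = ε·Q_x/P_y = -0.524 × 1728/28 ≈ -32.34.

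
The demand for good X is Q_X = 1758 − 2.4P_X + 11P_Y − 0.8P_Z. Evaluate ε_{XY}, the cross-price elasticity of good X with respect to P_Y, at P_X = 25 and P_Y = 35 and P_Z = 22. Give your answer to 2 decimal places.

0.19

At P_X = 25 and P_Y = 35 and P_Z = 22: Q_X = 2065.4.
∂Q_X/∂P_Y = 11.
ε = (∂Q_X/∂P_Y)(P_Y/Q_X) = 11 × (35/2065.4) ≈ 0.19.
Since ε > 0, good X and good Y are substitutes.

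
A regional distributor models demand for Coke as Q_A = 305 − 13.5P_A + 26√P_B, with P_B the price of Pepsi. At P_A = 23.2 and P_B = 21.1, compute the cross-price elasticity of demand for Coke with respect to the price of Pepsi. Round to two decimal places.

At P_A = 23.2 and P_B = 21.1: Q_A = 111.230.
∂Q_A/∂P_B = 26/(2√P_B) = 26/(2√21.1) = 2.8301.
ε = (∂Q_A/∂P_B)(P_B/Q_A) = 2.8301 × (21.1/111.230) ≈ 0.54.

0.54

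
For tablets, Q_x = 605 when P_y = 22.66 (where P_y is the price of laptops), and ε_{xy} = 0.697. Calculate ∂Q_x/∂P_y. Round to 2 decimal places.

ε = (∂Q_x/∂P_y)·(P_y/Q_x) ⇒ ∂Q_x/∂P_y = ε·Q_x/P_y = 0.697 × 605/22.66 ≈ 18.61.

18.61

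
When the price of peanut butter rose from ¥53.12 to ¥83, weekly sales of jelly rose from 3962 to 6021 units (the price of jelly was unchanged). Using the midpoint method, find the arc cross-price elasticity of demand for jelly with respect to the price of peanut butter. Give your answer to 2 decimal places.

ΔQ_A = 6021 − 3962 = 2059; ΔP_B = 83 − 53.12 = 29.88.
Midpoints: Q̄_A = 4991.5, P̄_B = 68.06.
ε = (ΔQ_A/Q̄_A)/(ΔP_B/P̄_B) = (2059/4991.5)/(29.88/68.06) ≈ 0.94.
ε > 0: jelly and peanut butter are substitutes.

0.94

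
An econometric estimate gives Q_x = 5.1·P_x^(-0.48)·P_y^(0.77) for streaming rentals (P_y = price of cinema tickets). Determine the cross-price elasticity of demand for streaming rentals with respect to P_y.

In a log-linear (constant-elasticity) demand function, the coefficient on the exponent of P_y is the cross-price elasticity.
ε = 0.77. Positive, so streaming rentals and cinema tickets are substitutes.

0.77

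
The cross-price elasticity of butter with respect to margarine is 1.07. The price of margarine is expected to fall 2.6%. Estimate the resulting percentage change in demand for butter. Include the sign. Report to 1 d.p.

%ΔQ ≈ ε × %ΔP of margarine = 1.07 × (-2.6%) = -2.8%.
Demand for butter falls by about 2.8%.

-2.8%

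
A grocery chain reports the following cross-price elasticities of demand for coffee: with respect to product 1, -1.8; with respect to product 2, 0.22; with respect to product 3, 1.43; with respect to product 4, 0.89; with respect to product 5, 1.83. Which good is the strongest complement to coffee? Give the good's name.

product 1

Complements have ε < 0. The most negative value is -1.8 (product 1).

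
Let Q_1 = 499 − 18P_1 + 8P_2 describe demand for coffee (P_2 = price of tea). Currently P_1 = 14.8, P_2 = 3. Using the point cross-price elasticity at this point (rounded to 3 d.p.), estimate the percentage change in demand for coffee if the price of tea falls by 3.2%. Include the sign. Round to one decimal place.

-0.3%

At P_1 = 14.8, P_2 = 3: Q_1 = 256.6.
∂Q_1/∂P_2 = 8.
ε = (∂Q_1/∂P_2)(P_2/Q_1) = 8.0000 × 3/256.6 ≈ 0.094.
%ΔQ_1 ≈ ε × %ΔP_2 = 0.094 × (-3.2%) = -0.3%.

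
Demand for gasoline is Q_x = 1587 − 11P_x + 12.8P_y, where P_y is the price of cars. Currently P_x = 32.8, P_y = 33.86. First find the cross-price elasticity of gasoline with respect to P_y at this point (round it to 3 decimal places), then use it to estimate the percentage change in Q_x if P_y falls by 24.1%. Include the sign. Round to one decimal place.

At P_x = 32.8, P_y = 33.86: Q_x = 1659.608.
∂Q_x/∂P_y = 12.8.
ε = (∂Q_x/∂P_y)(P_y/Q_x) = 12.8000 × 33.86/1659.608 ≈ 0.261.
%ΔQ_x ≈ ε × %ΔP_y = 0.261 × (-24.1%) = -6.3%.

-6.3%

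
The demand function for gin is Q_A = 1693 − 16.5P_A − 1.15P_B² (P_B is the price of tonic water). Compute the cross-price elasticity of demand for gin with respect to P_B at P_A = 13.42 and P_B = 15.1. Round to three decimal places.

-0.434

At P_A = 13.42 and P_B = 15.1: Q_A = 1209.359.
∂Q_A/∂P_B = -2.3P_B = -2.3(15.1) = -34.7300.
ε = (∂Q_A/∂P_B)(P_B/Q_A) = -34.7300 × (15.1/1209.359) ≈ -0.434.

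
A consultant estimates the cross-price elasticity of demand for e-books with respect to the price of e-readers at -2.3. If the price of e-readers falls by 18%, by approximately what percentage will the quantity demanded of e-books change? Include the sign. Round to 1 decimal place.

%ΔQ ≈ ε × %ΔP of e-readers = -2.3 × (-18%) = 41.4%.

41.4%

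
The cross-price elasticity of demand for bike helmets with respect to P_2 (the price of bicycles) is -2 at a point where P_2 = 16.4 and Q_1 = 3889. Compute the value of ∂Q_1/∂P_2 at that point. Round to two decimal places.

-474.27

ε = (∂Q_1/∂P_2)·(P_2/Q_1) ⇒ ∂Q_1/∂P_2 = ε·Q_1/P_2 = -2 × 3889/16.4 ≈ -474.27.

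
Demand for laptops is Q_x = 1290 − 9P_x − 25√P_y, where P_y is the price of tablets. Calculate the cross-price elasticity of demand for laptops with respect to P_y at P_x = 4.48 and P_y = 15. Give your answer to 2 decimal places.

At P_x = 4.48 and P_y = 15: Q_x = 1152.855.
∂Q_x/∂P_y = -25/(2√P_y) = -25/(2√15) = -3.2275.
ε = (∂Q_x/∂P_y)(P_y/Q_x) = -3.2275 × (15/1152.855) ≈ -0.04.
ε < 0: complements.

-0.04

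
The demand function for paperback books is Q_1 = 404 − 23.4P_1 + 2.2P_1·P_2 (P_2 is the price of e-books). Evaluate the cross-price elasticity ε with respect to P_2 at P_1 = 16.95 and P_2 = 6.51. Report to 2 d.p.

At P_1 = 16.95 and P_2 = 6.51: Q_1 = 250.128.
∂Q_1/∂P_2 = 2.2P_1 = 2.2(16.95) = 37.2900.
ε = (∂Q_1/∂P_2)(P_2/Q_1) = 37.2900 × (6.51/250.128) ≈ 0.97.
ε > 0: substitutes.

0.97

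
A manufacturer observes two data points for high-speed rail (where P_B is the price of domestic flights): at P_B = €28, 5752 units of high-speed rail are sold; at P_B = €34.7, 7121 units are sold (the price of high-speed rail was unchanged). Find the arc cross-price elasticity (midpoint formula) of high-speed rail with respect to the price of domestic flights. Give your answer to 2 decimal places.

1.00

ΔQ_A = 7121 − 5752 = 1369; ΔP_B = 34.7 − 28 = 6.7.
Midpoints: Q̄_A = 6436.5, P̄_B = 31.35.
ε = (ΔQ_A/Q̄_A)/(ΔP_B/P̄_B) = (1369/6436.5)/(6.7/31.35) ≈ 1.00.
ε > 0: high-speed rail and domestic flights are substitutes.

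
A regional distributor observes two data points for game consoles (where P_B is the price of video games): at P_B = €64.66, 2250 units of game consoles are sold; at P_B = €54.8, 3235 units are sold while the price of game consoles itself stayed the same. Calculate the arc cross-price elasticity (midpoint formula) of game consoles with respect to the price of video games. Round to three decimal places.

ΔQ_A = 3235 − 2250 = 985; ΔP_B = 54.8 − 64.66 = -9.86.
Midpoints: Q̄_A = 2742.5, P̄_B = 59.73.
ε = (ΔQ_A/Q̄_A)/(ΔP_B/P̄_B) = (985/2742.5)/(-9.86/59.73) ≈ -2.176.
ε < 0: game consoles and video games are complements.

-2.176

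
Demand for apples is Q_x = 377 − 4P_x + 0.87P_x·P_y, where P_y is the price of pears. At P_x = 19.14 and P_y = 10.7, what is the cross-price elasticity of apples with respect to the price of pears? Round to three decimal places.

At P_x = 19.14 and P_y = 10.7: Q_x = 478.614.
∂Q_x/∂P_y = 0.87P_x = 0.87(19.14) = 16.6518.
ε = (∂Q_x/∂P_y)(P_y/Q_x) = 16.6518 × (10.7/478.614) ≈ 0.372.
ε > 0: substitutes.

0.372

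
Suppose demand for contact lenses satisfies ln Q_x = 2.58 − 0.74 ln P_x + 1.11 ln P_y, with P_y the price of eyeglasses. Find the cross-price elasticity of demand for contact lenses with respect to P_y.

1.11

In a log-linear (constant-elasticity) demand function, the coefficient on ln P_y is the cross-price elasticity.
ε = 1.11. Positive, so contact lenses and eyeglasses are substitutes.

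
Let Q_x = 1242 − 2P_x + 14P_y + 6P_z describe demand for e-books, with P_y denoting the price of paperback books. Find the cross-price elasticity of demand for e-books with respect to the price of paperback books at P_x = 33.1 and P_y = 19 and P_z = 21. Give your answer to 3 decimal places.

0.170

At P_x = 33.1 and P_y = 19 and P_z = 21: Q_x = 1567.8.
∂Q_x/∂P_y = 14.
ε = (∂Q_x/∂P_y)(P_y/Q_x) = 14 × (19/1567.8) ≈ 0.170.
Since ε > 0, e-books and paperback books are substitutes.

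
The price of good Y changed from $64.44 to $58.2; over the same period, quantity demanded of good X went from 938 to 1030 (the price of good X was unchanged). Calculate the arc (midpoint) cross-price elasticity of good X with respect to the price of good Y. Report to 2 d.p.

-0.92

ΔQ_X = 1030 − 938 = 92; ΔP_Y = 58.2 − 64.44 = -6.24.
Midpoints: Q̄_X = 984.0, P̄_Y = 61.32.
ε = (ΔQ_X/Q̄_X)/(ΔP_Y/P̄_Y) = (92/984.0)/(-6.24/61.32) ≈ -0.92.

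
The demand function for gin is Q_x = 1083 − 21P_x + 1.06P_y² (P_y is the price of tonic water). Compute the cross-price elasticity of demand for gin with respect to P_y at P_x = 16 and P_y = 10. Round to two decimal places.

0.25

At P_x = 16 and P_y = 10: Q_x = 853.
∂Q_x/∂P_y = 2.12P_y = 2.12(10) = 21.2000.
ε = (∂Q_x/∂P_y)(P_y/Q_x) = 21.2000 × (10/853) ≈ 0.25.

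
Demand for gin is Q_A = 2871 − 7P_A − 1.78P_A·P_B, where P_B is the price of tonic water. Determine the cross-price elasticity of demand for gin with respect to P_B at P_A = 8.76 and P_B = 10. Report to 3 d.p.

At P_A = 8.76 and P_B = 10: Q_A = 2653.752.
∂Q_A/∂P_B = -1.78P_A = -1.78(8.76) = -15.5928.
ε = (∂Q_A/∂P_B)(P_B/Q_A) = -15.5928 × (10/2653.752) ≈ -0.059.

-0.059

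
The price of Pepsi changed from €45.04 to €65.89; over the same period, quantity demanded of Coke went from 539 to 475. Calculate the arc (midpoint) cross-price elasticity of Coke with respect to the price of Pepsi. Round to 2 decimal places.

-0.34

ΔQ_A = 475 − 539 = -64; ΔP_B = 65.89 − 45.04 = 20.85.
Midpoints: Q̄_A = 507.0, P̄_B = 55.47.
ε = (ΔQ_A/Q̄_A)/(ΔP_B/P̄_B) = (-64/507.0)/(20.85/55.47) ≈ -0.34.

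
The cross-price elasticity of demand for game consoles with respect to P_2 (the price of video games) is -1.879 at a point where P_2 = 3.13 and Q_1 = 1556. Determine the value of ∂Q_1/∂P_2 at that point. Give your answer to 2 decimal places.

-934.10

ε = (∂Q_1/∂P_2)·(P_2/Q_1) ⇒ ∂Q_1/∂P_2 = ε·Q_1/P_2 = -1.879 × 1556/3.13 ≈ -934.10.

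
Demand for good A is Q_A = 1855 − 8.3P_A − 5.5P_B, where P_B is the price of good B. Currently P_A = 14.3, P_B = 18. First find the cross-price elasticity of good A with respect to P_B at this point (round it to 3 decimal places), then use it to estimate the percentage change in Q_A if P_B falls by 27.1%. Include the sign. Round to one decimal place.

1.6%

At P_A = 14.3, P_B = 18: Q_A = 1637.31.
∂Q_A/∂P_B = -5.5.
ε = (∂Q_A/∂P_B)(P_B/Q_A) = -5.5000 × 18/1637.31 ≈ -0.060.
%ΔQ_A ≈ ε × %ΔP_B = -0.060 × (-27.1%) = 1.6%.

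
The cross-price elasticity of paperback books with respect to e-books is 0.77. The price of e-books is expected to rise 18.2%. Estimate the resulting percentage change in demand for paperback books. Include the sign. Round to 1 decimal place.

14.0%

%ΔQ ≈ ε × %ΔP of e-books = 0.77 × (18.2%) = 14.0%.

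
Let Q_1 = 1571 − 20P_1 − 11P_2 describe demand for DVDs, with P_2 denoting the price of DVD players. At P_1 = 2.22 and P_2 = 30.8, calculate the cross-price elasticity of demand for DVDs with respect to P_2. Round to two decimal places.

At P_1 = 2.22 and P_2 = 30.8: Q_1 = 1187.8.
∂Q_1/∂P_2 = -11.
ε = (∂Q_1/∂P_2)(P_2/Q_1) = -11 × (30.8/1187.8) ≈ -0.29.
Since ε < 0, DVDs and DVD players are complements.

-0.29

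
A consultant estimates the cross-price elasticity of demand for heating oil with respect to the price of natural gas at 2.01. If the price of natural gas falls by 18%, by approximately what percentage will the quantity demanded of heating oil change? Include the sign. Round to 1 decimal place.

-36.2%

%ΔQ ≈ ε × %ΔP of natural gas = 2.01 × (-18%) = -36.2%.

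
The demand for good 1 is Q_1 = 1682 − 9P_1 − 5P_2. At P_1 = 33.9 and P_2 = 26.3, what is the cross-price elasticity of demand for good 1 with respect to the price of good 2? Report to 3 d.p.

-0.106

At P_1 = 33.9 and P_2 = 26.3: Q_1 = 1245.4.
∂Q_1/∂P_2 = -5.
ε = (∂Q_1/∂P_2)(P_2/Q_1) = -5 × (26.3/1245.4) ≈ -0.106.
Since ε < 0, good 1 and good 2 are complements.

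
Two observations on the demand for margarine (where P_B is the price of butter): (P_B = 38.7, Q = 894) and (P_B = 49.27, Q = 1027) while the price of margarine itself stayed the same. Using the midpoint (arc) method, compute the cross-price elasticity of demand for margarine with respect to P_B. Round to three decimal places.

0.576

ΔQ_A = 1027 − 894 = 133; ΔP_B = 49.27 − 38.7 = 10.57.
Midpoints: Q̄_A = 960.5, P̄_B = 43.98.
ε = (ΔQ_A/Q̄_A)/(ΔP_B/P̄_B) = (133/960.5)/(10.57/43.98) ≈ 0.576.
ε > 0: margarine and butter are substitutes.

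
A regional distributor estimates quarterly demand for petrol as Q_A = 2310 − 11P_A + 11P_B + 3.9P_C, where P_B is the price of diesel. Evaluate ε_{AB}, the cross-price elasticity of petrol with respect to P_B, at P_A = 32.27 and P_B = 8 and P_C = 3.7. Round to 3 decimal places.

At P_A = 32.27 and P_B = 8 and P_C = 3.7: Q_A = 2057.46.
∂Q_A/∂P_B = 11.
ε = (∂Q_A/∂P_B)(P_B/Q_A) = 11 × (8/2057.46) ≈ 0.043.
Since ε > 0, petrol and diesel are substitutes.

0.043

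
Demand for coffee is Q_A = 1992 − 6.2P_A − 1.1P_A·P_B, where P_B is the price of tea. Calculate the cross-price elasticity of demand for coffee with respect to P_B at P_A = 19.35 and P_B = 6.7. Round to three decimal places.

-0.082

At P_A = 19.35 and P_B = 6.7: Q_A = 1729.420.
∂Q_A/∂P_B = -1.1P_A = -1.1(19.35) = -21.2850.
ε = (∂Q_A/∂P_B)(P_B/Q_A) = -21.2850 × (6.7/1729.420) ≈ -0.082.
ε < 0: complements.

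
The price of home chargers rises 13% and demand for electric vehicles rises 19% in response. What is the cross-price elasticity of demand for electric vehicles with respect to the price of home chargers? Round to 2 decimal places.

1.46

ε = (%ΔQ of electric vehicles) / (%ΔP of home chargers) = (19%) / (13%) ≈ 1.46.
Positive cross-price elasticity: substitutes.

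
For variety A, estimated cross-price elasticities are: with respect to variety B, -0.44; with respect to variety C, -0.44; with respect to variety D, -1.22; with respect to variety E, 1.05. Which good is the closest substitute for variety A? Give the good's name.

variety E

Substitutes have ε > 0. Among the positive values, 1.05 (variety E) is largest.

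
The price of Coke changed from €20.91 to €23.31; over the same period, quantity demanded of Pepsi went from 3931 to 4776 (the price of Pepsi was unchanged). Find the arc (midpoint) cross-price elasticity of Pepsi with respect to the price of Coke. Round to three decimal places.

ΔQ_A = 4776 − 3931 = 845; ΔP_B = 23.31 − 20.91 = 2.4.
Midpoints: Q̄_A = 4353.5, P̄_B = 22.11.
ε = (ΔQ_A/Q̄_A)/(ΔP_B/P̄_B) = (845/4353.5)/(2.4/22.11) ≈ 1.788.
ε > 0: Pepsi and Coke are substitutes.

1.788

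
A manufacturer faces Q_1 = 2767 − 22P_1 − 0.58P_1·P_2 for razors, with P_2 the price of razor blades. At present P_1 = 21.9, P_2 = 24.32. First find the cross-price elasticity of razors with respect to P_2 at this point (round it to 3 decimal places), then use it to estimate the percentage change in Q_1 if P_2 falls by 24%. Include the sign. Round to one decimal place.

At P_1 = 21.9, P_2 = 24.32: Q_1 = 1976.287.
∂Q_1/∂P_2 = -0.58P_1 = -12.7020.
ε = (∂Q_1/∂P_2)(P_2/Q_1) = -12.7020 × 24.32/1976.287 ≈ -0.156.
%ΔQ_1 ≈ ε × %ΔP_2 = -0.156 × (-24%) = 3.7%.

3.7%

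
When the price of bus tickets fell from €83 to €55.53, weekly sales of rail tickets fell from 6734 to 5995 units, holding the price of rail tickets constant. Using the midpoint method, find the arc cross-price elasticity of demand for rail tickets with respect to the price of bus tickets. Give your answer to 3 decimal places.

0.293

ΔQ_A = 5995 − 6734 = -739; ΔP_B = 55.53 − 83 = -27.47.
Midpoints: Q̄_A = 6364.5, P̄_B = 69.27.
ε = (ΔQ_A/Q̄_A)/(ΔP_B/P̄_B) = (-739/6364.5)/(-27.47/69.27) ≈ 0.293.
ε > 0: rail tickets and bus tickets are substitutes.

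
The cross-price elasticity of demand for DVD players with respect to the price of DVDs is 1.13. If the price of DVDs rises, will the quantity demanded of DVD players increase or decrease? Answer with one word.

ε > 0 and the price of DVDs rises, so the quantity of DVD players moves in the same direction: it increases.

increase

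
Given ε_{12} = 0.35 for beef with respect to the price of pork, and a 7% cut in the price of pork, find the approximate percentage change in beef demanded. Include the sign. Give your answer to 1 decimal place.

%ΔQ ≈ ε × %ΔP of pork = 0.35 × (-7%) = -2.5%.

-2.5%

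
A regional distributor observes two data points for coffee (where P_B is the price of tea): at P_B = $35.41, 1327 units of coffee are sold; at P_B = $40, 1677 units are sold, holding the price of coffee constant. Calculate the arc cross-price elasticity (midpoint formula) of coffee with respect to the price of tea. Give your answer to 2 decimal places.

ΔQ_A = 1677 − 1327 = 350; ΔP_B = 40 − 35.41 = 4.59.
Midpoints: Q̄_A = 1502.0, P̄_B = 37.70.
ε = (ΔQ_A/Q̄_A)/(ΔP_B/P̄_B) = (350/1502.0)/(4.59/37.70) ≈ 1.91.

1.91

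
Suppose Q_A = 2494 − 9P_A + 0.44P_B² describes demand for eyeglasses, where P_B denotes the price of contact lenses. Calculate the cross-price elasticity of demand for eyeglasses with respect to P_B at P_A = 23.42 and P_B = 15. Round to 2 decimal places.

0.08

At P_A = 23.42 and P_B = 15: Q_A = 2382.22.
∂Q_A/∂P_B = 0.88P_B = 0.88(15) = 13.2000.
ε = (∂Q_A/∂P_B)(P_B/Q_A) = 13.2000 × (15/2382.22) ≈ 0.08.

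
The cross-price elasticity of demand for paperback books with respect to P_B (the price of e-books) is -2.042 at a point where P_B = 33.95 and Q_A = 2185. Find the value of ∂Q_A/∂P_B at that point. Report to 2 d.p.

-131.42

ε = (∂Q_A/∂P_B)·(P_B/Q_A) ⇒ ∂Q_A/∂P_B = ε·Q_A/P_B = -2.042 × 2185/33.95 ≈ -131.42.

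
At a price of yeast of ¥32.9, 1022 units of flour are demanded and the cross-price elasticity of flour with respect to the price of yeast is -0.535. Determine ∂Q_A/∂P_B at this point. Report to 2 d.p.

ε = (∂Q_A/∂P_B)·(P_B/Q_A) ⇒ ∂Q_A/∂P_B = ε·Q_A/P_B = -0.535 × 1022/32.9 ≈ -16.62.

-16.62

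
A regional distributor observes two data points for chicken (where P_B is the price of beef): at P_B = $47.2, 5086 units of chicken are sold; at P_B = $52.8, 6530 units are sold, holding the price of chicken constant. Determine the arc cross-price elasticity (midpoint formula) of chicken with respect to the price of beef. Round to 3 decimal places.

ΔQ_A = 6530 − 5086 = 1444; ΔP_B = 52.8 − 47.2 = 5.6.
Midpoints: Q̄_A = 5808.0, P̄_B = 50.00.
ε = (ΔQ_A/Q̄_A)/(ΔP_B/P̄_B) = (1444/5808.0)/(5.6/50.00) ≈ 2.220.

2.220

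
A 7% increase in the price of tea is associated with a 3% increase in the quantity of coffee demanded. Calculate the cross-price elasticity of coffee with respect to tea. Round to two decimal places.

ε = (%ΔQ of coffee) / (%ΔP of tea) = (3%) / (7%) ≈ 0.43.

0.43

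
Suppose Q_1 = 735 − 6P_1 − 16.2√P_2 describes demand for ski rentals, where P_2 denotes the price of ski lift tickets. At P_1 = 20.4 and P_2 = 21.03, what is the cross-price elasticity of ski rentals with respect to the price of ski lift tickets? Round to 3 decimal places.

At P_1 = 20.4 and P_2 = 21.03: Q_1 = 538.309.
∂Q_1/∂P_2 = -16.2/(2√P_2) = -16.2/(2√21.03) = -1.7663.
ε = (∂Q_1/∂P_2)(P_2/Q_1) = -1.7663 × (21.03/538.309) ≈ -0.069.
ε < 0: complements.

-0.069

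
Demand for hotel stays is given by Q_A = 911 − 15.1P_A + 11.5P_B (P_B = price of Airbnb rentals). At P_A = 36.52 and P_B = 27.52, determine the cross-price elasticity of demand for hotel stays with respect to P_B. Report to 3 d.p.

At P_A = 36.52 and P_B = 27.52: Q_A = 676.028.
∂Q_A/∂P_B = 11.5.
ε = (∂Q_A/∂P_B)(P_B/Q_A) = 11.5 × (27.52/676.028) ≈ 0.468.
Since ε > 0, hotel stays and Airbnb rentals are substitutes.

0.468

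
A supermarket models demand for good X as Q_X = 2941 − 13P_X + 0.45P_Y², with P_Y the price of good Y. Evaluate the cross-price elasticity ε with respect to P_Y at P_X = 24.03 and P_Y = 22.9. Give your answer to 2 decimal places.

0.16

At P_X = 24.03 and P_Y = 22.9: Q_X = 2864.595.
∂Q_X/∂P_Y = 0.9P_Y = 0.9(22.9) = 20.6100.
ε = (∂Q_X/∂P_Y)(P_Y/Q_X) = 20.6100 × (22.9/2864.595) ≈ 0.16.
ε > 0: substitutes.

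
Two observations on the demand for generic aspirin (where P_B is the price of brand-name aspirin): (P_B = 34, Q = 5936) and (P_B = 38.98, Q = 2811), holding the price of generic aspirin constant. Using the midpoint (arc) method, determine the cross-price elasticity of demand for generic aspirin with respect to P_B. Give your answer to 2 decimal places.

-5.24

ΔQ_A = 2811 − 5936 = -3125; ΔP_B = 38.98 − 34 = 4.98.
Midpoints: Q̄_A = 4373.5, P̄_B = 36.49.
ε = (ΔQ_A/Q̄_A)/(ΔP_B/P̄_B) = (-3125/4373.5)/(4.98/36.49) ≈ -5.24.
ε < 0: generic aspirin and brand-name aspirin are complements.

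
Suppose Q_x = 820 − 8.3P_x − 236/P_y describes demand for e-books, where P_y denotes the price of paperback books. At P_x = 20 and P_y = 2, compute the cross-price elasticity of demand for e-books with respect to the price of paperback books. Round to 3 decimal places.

At P_x = 20 and P_y = 2: Q_x = 536.
∂Q_x/∂P_y = 236/P_y² = 59.0000.
ε = (∂Q_x/∂P_y)(P_y/Q_x) = 59.0000 × (2/536) ≈ 0.220.

0.220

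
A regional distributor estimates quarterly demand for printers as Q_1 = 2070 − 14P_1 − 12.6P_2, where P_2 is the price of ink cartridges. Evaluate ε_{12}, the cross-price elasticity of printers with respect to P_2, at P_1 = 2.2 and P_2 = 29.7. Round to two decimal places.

-0.22

At P_1 = 2.2 and P_2 = 29.7: Q_1 = 1664.98.
∂Q_1/∂P_2 = -12.6.
ε = (∂Q_1/∂P_2)(P_2/Q_1) = -12.6 × (29.7/1664.98) ≈ -0.22.
Since ε < 0, printers and ink cartridges are complements.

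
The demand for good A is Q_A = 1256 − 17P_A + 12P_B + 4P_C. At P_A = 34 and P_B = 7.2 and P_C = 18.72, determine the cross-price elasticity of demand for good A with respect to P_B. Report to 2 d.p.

At P_A = 34 and P_B = 7.2 and P_C = 18.72: Q_A = 839.28.
∂Q_A/∂P_B = 12.
ε = (∂Q_A/∂P_B)(P_B/Q_A) = 12 × (7.2/839.28) ≈ 0.10.
Since ε > 0, good A and good B are substitutes.

0.10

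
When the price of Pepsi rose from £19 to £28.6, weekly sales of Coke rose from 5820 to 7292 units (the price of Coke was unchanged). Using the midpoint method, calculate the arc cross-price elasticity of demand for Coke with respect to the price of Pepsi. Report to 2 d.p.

ΔQ_A = 7292 − 5820 = 1472; ΔP_B = 28.6 − 19 = 9.6.
Midpoints: Q̄_A = 6556.0, P̄_B = 23.80.
ε = (ΔQ_A/Q̄_A)/(ΔP_B/P̄_B) = (1472/6556.0)/(9.6/23.80) ≈ 0.56.

0.56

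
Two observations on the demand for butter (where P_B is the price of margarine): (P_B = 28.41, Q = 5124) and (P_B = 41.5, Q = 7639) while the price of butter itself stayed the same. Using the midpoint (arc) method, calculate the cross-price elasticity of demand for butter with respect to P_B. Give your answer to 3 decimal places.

ΔQ_A = 7639 − 5124 = 2515; ΔP_B = 41.5 − 28.41 = 13.09.
Midpoints: Q̄_A = 6381.5, P̄_B = 34.95.
ε = (ΔQ_A/Q̄_A)/(ΔP_B/P̄_B) = (2515/6381.5)/(13.09/34.95) ≈ 1.052.

1.052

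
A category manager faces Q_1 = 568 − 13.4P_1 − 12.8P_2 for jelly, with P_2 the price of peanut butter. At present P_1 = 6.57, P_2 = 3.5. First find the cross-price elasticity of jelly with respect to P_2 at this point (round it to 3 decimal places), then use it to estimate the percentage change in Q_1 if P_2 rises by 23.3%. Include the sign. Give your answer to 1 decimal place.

At P_1 = 6.57, P_2 = 3.5: Q_1 = 435.162.
∂Q_1/∂P_2 = -12.8.
ε = (∂Q_1/∂P_2)(P_2/Q_1) = -12.8000 × 3.5/435.162 ≈ -0.103.
%ΔQ_1 ≈ ε × %ΔP_2 = -0.103 × (23.3%) = -2.4%.

-2.4%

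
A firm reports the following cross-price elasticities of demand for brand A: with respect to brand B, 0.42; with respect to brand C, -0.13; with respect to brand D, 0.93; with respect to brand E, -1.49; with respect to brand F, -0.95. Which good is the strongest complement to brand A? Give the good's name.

brand E

Complements have ε < 0. The most negative value is -1.49 (brand E).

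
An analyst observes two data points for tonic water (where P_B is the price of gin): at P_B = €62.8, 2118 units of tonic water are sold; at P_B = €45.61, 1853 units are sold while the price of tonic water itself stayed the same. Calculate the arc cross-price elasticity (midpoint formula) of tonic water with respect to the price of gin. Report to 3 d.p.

ΔQ_A = 1853 − 2118 = -265; ΔP_B = 45.61 − 62.8 = -17.19.
Midpoints: Q̄_A = 1985.5, P̄_B = 54.20.
ε = (ΔQ_A/Q̄_A)/(ΔP_B/P̄_B) = (-265/1985.5)/(-17.19/54.20) ≈ 0.421.

0.421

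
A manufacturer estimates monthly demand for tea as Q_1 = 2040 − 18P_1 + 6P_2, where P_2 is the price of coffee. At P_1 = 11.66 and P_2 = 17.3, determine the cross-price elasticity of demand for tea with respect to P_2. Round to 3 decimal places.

0.054

At P_1 = 11.66 and P_2 = 17.3: Q_1 = 1933.92.
∂Q_1/∂P_2 = 6.
ε = (∂Q_1/∂P_2)(P_2/Q_1) = 6 × (17.3/1933.92) ≈ 0.054.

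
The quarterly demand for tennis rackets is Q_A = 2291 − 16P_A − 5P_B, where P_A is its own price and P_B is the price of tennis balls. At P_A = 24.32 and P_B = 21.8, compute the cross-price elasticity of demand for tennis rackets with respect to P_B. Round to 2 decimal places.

At P_A = 24.32 and P_B = 21.8: Q_A = 1792.88.
∂Q_A/∂P_B = -5.
ε = (∂Q_A/∂P_B)(P_B/Q_A) = -5 × (21.8/1792.88) ≈ -0.06.

-0.06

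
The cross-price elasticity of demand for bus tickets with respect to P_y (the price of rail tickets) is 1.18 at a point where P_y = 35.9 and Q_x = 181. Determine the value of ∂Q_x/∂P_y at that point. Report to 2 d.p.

5.95

ε = (∂Q_x/∂P_y)·(P_y/Q_x) ⇒ ∂Q_x/∂P_y = ε·Q_x/P_y = 1.18 × 181/35.9 ≈ 5.95.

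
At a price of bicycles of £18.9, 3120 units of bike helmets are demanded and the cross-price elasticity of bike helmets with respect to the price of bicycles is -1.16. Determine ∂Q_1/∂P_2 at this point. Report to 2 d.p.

ε = (∂Q_1/∂P_2)·(P_2/Q_1) ⇒ ∂Q_1/∂P_2 = ε·Q_1/P_2 = -1.16 × 3120/18.9 ≈ -191.49.

-191.49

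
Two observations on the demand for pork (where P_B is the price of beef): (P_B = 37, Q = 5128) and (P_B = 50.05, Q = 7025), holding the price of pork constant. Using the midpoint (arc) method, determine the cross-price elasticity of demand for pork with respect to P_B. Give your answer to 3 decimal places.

ΔQ_A = 7025 − 5128 = 1897; ΔP_B = 50.05 − 37 = 13.05.
Midpoints: Q̄_A = 6076.5, P̄_B = 43.52.
ε = (ΔQ_A/Q̄_A)/(ΔP_B/P̄_B) = (1897/6076.5)/(13.05/43.52) ≈ 1.041.

1.041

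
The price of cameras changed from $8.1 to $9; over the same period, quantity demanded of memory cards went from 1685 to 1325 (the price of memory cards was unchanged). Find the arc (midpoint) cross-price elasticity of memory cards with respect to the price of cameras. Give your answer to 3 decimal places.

ΔQ_A = 1325 − 1685 = -360; ΔP_B = 9 − 8.1 = 0.9.
Midpoints: Q̄_A = 1505.0, P̄_B = 8.55.
ε = (ΔQ_A/Q̄_A)/(ΔP_B/P̄_B) = (-360/1505.0)/(0.9/8.55) ≈ -2.272.

-2.272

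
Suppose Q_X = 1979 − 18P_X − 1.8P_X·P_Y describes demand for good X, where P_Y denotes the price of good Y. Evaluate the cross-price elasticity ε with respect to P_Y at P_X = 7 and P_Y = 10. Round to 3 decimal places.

-0.073

At P_X = 7 and P_Y = 10: Q_X = 1727.
∂Q_X/∂P_Y = -1.8P_X = -1.8(7) = -12.6000.
ε = (∂Q_X/∂P_Y)(P_Y/Q_X) = -12.6000 × (10/1727) ≈ -0.073.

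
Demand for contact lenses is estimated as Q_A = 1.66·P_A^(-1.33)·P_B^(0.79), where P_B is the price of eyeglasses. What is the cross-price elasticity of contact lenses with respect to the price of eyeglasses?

0.79

In a log-linear (constant-elasticity) demand function, the coefficient on the exponent of P_B is the cross-price elasticity.
ε = 0.79. Positive, so contact lenses and eyeglasses are substitutes.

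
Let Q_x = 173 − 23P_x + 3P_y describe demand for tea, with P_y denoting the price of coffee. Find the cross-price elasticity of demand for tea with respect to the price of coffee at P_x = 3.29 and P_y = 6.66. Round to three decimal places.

At P_x = 3.29 and P_y = 6.66: Q_x = 117.31.
∂Q_x/∂P_y = 3.
ε = (∂Q_x/∂P_y)(P_y/Q_x) = 3 × (6.66/117.31) ≈ 0.170.
Since ε > 0, tea and coffee are substitutes.

0.170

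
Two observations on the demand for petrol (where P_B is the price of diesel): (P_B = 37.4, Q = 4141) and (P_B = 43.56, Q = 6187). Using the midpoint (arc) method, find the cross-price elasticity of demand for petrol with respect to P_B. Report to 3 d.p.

2.604

ΔQ_A = 6187 − 4141 = 2046; ΔP_B = 43.56 − 37.4 = 6.16.
Midpoints: Q̄_A = 5164.0, P̄_B = 40.48.
ε = (ΔQ_A/Q̄_A)/(ΔP_B/P̄_B) = (2046/5164.0)/(6.16/40.48) ≈ 2.604.
ε > 0: petrol and diesel are substitutes.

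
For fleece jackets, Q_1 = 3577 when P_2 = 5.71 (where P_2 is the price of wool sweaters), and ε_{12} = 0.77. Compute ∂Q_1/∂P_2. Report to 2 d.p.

482.36

ε = (∂Q_1/∂P_2)·(P_2/Q_1) ⇒ ∂Q_1/∂P_2 = ε·Q_1/P_2 = 0.77 × 3577/5.71 ≈ 482.36.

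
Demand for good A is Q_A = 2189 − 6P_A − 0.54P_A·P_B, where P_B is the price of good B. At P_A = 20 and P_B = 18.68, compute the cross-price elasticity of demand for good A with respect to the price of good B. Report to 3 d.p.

At P_A = 20 and P_B = 18.68: Q_A = 1867.256.
∂Q_A/∂P_B = -0.54P_A = -0.54(20) = -10.8000.
ε = (∂Q_A/∂P_B)(P_B/Q_A) = -10.8000 × (18.68/1867.256) ≈ -0.108.

-0.108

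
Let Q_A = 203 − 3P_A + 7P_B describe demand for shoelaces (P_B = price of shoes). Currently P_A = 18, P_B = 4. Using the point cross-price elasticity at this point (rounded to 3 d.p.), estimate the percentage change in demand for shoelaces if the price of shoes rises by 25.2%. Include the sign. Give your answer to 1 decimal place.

At P_A = 18, P_B = 4: Q_A = 177.
∂Q_A/∂P_B = 7.
ε = (∂Q_A/∂P_B)(P_B/Q_A) = 7.0000 × 4/177 ≈ 0.158.
%ΔQ_A ≈ ε × %ΔP_B = 0.158 × (25.2%) = 4.0%.

4.0%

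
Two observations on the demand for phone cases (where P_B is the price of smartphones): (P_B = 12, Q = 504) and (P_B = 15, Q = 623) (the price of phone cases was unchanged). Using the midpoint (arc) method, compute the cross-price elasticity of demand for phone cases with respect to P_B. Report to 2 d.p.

0.95

ΔQ_A = 623 − 504 = 119; ΔP_B = 15 − 12 = 3.
Midpoints: Q̄_A = 563.5, P̄_B = 13.50.
ε = (ΔQ_A/Q̄_A)/(ΔP_B/P̄_B) = (119/563.5)/(3/13.50) ≈ 0.95.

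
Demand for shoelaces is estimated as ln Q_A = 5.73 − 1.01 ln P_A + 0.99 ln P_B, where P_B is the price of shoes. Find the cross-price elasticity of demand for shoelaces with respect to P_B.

0.99

In a log-linear (constant-elasticity) demand function, the coefficient on ln P_B is the cross-price elasticity.
ε = 0.99. Positive, so shoelaces and shoes are substitutes.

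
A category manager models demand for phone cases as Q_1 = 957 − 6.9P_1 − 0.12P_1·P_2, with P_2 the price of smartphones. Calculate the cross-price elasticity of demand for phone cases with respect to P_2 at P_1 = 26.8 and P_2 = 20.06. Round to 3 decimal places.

-0.091

At P_1 = 26.8 and P_2 = 20.06: Q_1 = 707.567.
∂Q_1/∂P_2 = -0.12P_1 = -0.12(26.8) = -3.2160.
ε = (∂Q_1/∂P_2)(P_2/Q_1) = -3.2160 × (20.06/707.567) ≈ -0.091.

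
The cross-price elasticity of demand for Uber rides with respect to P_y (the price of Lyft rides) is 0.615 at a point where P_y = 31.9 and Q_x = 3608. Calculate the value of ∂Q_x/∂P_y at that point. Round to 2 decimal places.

69.56

ε = (∂Q_x/∂P_y)·(P_y/Q_x) ⇒ ∂Q_x/∂P_y = ε·Q_x/P_y = 0.615 × 3608/31.9 ≈ 69.56.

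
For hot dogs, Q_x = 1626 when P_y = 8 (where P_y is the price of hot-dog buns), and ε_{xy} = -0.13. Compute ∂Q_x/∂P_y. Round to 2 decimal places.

-26.42

ε = (∂Q_x/∂P_y)·(P_y/Q_x) ⇒ ∂Q_x/∂P_y = ε·Q_x/P_y = -0.13 × 1626/8 ≈ -26.42.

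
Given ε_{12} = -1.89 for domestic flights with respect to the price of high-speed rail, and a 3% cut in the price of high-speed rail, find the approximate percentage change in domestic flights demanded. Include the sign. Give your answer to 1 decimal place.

5.7%

%ΔQ ≈ ε × %ΔP of high-speed rail = -1.89 × (-3%) = 5.7%.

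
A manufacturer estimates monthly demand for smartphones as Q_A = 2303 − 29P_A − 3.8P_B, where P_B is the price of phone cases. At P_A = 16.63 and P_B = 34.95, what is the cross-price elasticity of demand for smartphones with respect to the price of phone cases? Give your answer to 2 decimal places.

-0.08

At P_A = 16.63 and P_B = 34.95: Q_A = 1687.92.
∂Q_A/∂P_B = -3.8.
ε = (∂Q_A/∂P_B)(P_B/Q_A) = -3.8 × (34.95/1687.92) ≈ -0.08.
Since ε < 0, smartphones and phone cases are complements.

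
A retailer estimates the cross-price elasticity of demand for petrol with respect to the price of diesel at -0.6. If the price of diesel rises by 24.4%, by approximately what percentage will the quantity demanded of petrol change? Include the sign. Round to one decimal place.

%ΔQ ≈ ε × %ΔP of diesel = -0.6 × (24.4%) = -14.6%.
Demand for petrol falls by about 14.6%.

-14.6%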